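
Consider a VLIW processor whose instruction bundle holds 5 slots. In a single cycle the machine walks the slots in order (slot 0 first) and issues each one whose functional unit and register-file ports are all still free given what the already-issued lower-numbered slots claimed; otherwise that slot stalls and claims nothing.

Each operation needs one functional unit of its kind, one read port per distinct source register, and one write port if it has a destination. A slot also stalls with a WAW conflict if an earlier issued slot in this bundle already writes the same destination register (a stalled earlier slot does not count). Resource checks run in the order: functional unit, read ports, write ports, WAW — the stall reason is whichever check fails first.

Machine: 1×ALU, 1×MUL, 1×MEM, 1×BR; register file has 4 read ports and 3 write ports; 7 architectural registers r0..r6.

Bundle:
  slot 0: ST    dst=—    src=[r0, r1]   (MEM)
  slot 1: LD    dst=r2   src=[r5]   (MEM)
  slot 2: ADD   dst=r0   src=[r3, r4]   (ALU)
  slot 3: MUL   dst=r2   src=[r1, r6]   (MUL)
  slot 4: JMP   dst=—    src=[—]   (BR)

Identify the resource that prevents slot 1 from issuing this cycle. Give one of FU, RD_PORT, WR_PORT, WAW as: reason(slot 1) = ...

[0] MEM needs rd=2 wr=0: ok; after: ALU=1 MUL=1 MEM=0 BR=1, R=2, W=3
[1] MEM needs rd=1 wr=1: FU; after: ALU=1 MUL=1 MEM=0 BR=1, R=2, W=3
[2] ALU needs rd=2 wr=1: ok; after: ALU=0 MUL=1 MEM=0 BR=1, R=0, W=2
[3] MUL needs rd=2 wr=1: RD_PORT; after: ALU=0 MUL=1 MEM=0 BR=1, R=0, W=2
[4] BR needs rd=0 wr=0: ok; after: ALU=0 MUL=1 MEM=0 BR=0, R=0, W=2

reason(slot 1) = FU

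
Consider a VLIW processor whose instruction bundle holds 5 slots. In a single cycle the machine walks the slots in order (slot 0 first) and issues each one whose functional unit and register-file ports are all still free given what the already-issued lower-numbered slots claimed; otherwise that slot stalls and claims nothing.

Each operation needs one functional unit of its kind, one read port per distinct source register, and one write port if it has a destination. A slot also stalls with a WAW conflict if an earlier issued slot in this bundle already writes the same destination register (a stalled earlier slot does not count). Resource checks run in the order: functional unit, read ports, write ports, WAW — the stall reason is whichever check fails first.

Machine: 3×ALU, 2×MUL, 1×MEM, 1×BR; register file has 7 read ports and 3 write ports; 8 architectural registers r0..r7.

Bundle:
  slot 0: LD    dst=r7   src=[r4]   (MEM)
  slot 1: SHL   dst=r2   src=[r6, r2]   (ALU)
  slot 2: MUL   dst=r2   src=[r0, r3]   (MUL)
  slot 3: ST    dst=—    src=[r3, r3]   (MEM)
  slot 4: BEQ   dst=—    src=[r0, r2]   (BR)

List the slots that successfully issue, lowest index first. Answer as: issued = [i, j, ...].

slot 0 (MEM): ISSUE — free A3,Mu2,Ld0,B1 rp6 wp2
slot 1 (ALU): ISSUE — free A2,Mu2,Ld0,B1 rp4 wp1
slot 2 (MUL): stall WAW — free A2,Mu2,Ld0,B1 rp4 wp1
slot 3 (MEM): stall FU — free A2,Mu2,Ld0,B1 rp4 wp1
slot 4 (BR): ISSUE — free A2,Mu2,Ld0,B0 rp2 wp1

issued = [0, 1, 4]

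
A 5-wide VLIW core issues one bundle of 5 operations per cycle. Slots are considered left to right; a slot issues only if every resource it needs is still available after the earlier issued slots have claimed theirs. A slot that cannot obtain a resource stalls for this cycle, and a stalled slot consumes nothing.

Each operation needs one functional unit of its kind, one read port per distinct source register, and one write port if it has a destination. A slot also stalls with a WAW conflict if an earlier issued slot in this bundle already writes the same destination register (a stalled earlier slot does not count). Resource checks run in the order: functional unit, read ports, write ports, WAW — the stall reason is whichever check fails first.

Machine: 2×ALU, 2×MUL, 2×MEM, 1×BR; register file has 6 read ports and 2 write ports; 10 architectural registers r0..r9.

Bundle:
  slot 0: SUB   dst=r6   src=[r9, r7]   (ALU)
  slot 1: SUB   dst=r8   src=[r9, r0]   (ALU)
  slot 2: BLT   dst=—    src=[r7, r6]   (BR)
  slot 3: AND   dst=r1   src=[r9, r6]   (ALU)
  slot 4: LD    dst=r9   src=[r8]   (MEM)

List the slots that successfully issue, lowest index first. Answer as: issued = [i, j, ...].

issued = [0, 1, 2]

slot 0 (ALU): ISSUE — free A1,Mu2,Ld2,B1 rp4 wp1
slot 1 (ALU): ISSUE — free A0,Mu2,Ld2,B1 rp2 wp0
slot 2 (BR): ISSUE — free A0,Mu2,Ld2,B0 rp0 wp0
slot 3 (ALU): stall FU — free A0,Mu2,Ld2,B0 rp0 wp0
slot 4 (MEM): stall RD_PORT — free A0,Mu2,Ld2,B0 rp0 wp0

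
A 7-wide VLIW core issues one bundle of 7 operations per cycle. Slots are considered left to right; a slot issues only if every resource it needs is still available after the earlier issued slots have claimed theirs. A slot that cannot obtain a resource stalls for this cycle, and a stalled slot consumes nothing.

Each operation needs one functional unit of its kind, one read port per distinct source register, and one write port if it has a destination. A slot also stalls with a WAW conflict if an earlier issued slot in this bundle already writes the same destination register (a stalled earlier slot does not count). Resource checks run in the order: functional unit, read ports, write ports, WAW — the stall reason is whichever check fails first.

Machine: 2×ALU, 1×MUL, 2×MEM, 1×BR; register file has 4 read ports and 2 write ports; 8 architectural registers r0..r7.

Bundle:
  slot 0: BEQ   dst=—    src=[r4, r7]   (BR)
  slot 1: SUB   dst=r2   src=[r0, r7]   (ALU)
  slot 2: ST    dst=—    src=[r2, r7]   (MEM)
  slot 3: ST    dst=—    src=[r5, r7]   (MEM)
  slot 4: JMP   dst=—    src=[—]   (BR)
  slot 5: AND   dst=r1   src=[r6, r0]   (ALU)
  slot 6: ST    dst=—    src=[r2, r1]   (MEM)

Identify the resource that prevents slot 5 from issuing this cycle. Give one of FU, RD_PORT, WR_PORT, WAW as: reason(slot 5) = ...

reason(slot 5) = RD_PORT

  0. BR ⇒ go  {2A/1Mu/2Ld/0B | 2r 2w}
  1. ALU→r2 ⇒ go  {1A/1Mu/2Ld/0B | 0r 1w}
  2. MEM ⇒ no(RD_PORT)  {1A/1Mu/2Ld/0B | 0r 1w}
  3. MEM ⇒ no(RD_PORT)  {1A/1Mu/2Ld/0B | 0r 1w}
  4. BR ⇒ no(FU)  {1A/1Mu/2Ld/0B | 0r 1w}
  5. ALU→r1 ⇒ no(RD_PORT)  {1A/1Mu/2Ld/0B | 0r 1w}
  6. MEM ⇒ no(RD_PORT)  {1A/1Mu/2Ld/0B | 0r 1w}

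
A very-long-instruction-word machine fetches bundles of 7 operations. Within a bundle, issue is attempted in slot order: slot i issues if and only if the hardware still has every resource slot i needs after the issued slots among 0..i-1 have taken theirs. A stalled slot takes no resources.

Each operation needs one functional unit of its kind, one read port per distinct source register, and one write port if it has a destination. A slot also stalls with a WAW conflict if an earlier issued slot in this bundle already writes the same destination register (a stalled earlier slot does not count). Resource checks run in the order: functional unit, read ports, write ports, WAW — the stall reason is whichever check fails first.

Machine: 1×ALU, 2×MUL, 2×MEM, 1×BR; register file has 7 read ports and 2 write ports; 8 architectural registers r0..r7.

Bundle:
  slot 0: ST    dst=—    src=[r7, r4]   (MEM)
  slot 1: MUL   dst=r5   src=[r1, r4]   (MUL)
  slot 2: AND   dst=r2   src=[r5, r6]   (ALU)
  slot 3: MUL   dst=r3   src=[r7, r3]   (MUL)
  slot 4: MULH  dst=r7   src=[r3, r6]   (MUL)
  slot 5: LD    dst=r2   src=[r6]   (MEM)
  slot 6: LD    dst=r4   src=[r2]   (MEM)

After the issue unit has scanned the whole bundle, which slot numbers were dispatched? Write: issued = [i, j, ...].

  0. MEM ⇒ go  {1A/2Mu/1Ld/1B | 5r 2w}
  1. MUL→r5 ⇒ go  {1A/1Mu/1Ld/1B | 3r 1w}
  2. ALU→r2 ⇒ go  {0A/1Mu/1Ld/1B | 1r 0w}
  3. MUL→r3 ⇒ no(RD_PORT)  {0A/1Mu/1Ld/1B | 1r 0w}
  4. MUL→r7 ⇒ no(RD_PORT)  {0A/1Mu/1Ld/1B | 1r 0w}
  5. MEM→r2 ⇒ no(WR_PORT)  {0A/1Mu/1Ld/1B | 1r 0w}
  6. MEM→r4 ⇒ no(WR_PORT)  {0A/1Mu/1Ld/1B | 1r 0w}

issued = [0, 1, 2]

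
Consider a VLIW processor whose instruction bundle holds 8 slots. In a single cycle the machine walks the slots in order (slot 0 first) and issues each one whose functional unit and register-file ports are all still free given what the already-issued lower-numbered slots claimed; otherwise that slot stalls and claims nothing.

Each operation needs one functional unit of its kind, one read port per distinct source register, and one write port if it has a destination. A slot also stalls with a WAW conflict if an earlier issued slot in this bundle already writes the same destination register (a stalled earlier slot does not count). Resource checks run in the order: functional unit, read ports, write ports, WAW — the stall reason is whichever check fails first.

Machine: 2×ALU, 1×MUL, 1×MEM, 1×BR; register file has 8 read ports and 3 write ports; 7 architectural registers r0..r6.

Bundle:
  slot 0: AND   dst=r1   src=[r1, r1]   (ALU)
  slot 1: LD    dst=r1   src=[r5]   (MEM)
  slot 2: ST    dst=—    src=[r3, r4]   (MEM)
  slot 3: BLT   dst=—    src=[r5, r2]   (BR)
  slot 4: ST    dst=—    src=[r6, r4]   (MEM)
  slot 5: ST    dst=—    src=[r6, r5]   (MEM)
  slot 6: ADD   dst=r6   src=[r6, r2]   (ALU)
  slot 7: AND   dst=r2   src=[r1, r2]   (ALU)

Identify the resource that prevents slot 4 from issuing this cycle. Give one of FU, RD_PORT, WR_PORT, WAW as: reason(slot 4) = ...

[0] ALU needs rd=1 wr=1: ok; after: ALU=1 MUL=1 MEM=1 BR=1, R=7, W=2
[1] MEM needs rd=1 wr=1: WAW; after: ALU=1 MUL=1 MEM=1 BR=1, R=7, W=2
[2] MEM needs rd=2 wr=0: ok; after: ALU=1 MUL=1 MEM=0 BR=1, R=5, W=2
[3] BR needs rd=2 wr=0: ok; after: ALU=1 MUL=1 MEM=0 BR=0, R=3, W=2
[4] MEM needs rd=2 wr=0: FU; after: ALU=1 MUL=1 MEM=0 BR=0, R=3, W=2
[5] MEM needs rd=2 wr=0: FU; after: ALU=1 MUL=1 MEM=0 BR=0, R=3, W=2
[6] ALU needs rd=2 wr=1: ok; after: ALU=0 MUL=1 MEM=0 BR=0, R=1, W=1
[7] ALU needs rd=2 wr=1: FU; after: ALU=0 MUL=1 MEM=0 BR=0, R=1, W=1

reason(slot 4) = FU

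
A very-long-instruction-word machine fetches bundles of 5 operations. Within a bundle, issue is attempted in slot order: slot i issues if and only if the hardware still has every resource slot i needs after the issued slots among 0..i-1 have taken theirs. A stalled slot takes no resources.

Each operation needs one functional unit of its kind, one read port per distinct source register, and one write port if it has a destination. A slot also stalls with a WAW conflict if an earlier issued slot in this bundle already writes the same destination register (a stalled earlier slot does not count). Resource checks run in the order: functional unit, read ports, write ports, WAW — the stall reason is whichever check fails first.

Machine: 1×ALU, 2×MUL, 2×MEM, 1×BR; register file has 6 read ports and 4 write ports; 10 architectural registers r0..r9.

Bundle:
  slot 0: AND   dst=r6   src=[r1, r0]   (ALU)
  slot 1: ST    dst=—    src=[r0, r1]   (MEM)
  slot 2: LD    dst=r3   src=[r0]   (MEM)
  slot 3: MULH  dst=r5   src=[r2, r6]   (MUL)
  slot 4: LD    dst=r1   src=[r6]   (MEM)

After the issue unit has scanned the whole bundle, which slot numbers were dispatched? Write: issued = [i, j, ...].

issued = [0, 1, 2]

slot 0 (ALU): ISSUE — free A0,Mu2,Ld2,B1 rp4 wp3
slot 1 (MEM): ISSUE — free A0,Mu2,Ld1,B1 rp2 wp3
slot 2 (MEM): ISSUE — free A0,Mu2,Ld0,B1 rp1 wp2
slot 3 (MUL): stall RD_PORT — free A0,Mu2,Ld0,B1 rp1 wp2
slot 4 (MEM): stall FU — free A0,Mu2,Ld0,B1 rp1 wp2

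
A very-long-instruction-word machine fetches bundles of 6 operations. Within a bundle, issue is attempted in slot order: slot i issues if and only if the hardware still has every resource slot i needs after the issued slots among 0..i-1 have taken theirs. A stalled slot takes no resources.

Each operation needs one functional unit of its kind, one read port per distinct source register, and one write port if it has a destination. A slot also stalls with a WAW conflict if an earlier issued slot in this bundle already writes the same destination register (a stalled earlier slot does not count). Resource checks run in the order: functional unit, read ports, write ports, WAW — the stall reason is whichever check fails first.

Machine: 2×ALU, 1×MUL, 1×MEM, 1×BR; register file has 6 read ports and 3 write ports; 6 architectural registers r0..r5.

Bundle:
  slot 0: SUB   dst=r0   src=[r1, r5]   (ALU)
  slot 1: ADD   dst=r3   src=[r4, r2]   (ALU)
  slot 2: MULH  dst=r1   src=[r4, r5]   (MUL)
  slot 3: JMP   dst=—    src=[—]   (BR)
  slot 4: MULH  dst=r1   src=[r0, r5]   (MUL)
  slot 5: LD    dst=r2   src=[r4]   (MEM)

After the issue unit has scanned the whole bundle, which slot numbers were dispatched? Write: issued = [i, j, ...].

slot 0 (ALU): ISSUE — free A1,Mu1,Ld1,B1 rp4 wp2
slot 1 (ALU): ISSUE — free A0,Mu1,Ld1,B1 rp2 wp1
slot 2 (MUL): ISSUE — free A0,Mu0,Ld1,B1 rp0 wp0
slot 3 (BR): ISSUE — free A0,Mu0,Ld1,B0 rp0 wp0
slot 4 (MUL): stall FU — free A0,Mu0,Ld1,B0 rp0 wp0
slot 5 (MEM): stall RD_PORT — free A0,Mu0,Ld1,B0 rp0 wp0

issued = [0, 1, 2, 3]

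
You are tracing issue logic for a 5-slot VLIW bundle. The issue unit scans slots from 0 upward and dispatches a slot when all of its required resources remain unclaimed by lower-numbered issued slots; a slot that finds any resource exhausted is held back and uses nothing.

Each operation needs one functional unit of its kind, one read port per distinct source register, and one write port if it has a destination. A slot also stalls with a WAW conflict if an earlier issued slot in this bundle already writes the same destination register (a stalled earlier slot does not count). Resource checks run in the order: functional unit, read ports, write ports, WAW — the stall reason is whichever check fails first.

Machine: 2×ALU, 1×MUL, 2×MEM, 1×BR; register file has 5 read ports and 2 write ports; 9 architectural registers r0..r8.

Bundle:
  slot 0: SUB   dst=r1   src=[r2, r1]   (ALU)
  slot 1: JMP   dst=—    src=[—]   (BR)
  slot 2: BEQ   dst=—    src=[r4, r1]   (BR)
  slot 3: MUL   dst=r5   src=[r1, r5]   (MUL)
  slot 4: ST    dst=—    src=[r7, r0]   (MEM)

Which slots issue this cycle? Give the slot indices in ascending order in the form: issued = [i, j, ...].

issued = [0, 1, 3]

(0) want 1×ALU +2rd +1wr — yes → AL1|MU1|ME2|BR1|rd3|wr1
(1) want 1×BR +0rd +0wr — yes → AL1|MU1|ME2|BR0|rd3|wr1
(2) want 1×BR +2rd +0wr — FU → AL1|MU1|ME2|BR0|rd3|wr1
(3) want 1×MUL +2rd +1wr — yes → AL1|MU0|ME2|BR0|rd1|wr0
(4) want 1×MEM +2rd +0wr — RD_PORT → AL1|MU0|ME2|BR0|rd1|wr0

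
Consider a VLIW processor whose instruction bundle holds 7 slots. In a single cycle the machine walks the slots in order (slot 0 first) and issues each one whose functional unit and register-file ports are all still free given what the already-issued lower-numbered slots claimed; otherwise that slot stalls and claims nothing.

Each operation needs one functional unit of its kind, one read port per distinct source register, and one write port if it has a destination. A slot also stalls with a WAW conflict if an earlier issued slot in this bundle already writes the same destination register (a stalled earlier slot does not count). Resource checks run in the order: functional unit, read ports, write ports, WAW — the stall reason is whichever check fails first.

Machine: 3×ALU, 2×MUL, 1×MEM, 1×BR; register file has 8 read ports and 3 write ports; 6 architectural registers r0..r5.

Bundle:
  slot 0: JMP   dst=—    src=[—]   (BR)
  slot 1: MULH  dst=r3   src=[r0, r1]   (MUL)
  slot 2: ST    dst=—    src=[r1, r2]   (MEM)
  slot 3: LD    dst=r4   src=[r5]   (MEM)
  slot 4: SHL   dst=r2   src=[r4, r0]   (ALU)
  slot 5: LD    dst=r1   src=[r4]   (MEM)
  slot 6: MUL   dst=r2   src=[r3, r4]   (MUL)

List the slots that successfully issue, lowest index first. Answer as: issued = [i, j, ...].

  0. BR ⇒ go  {3A/2Mu/1Ld/0B | 8r 3w}
  1. MUL→r3 ⇒ go  {3A/1Mu/1Ld/0B | 6r 2w}
  2. MEM ⇒ go  {3A/1Mu/0Ld/0B | 4r 2w}
  3. MEM→r4 ⇒ no(FU)  {3A/1Mu/0Ld/0B | 4r 2w}
  4. ALU→r2 ⇒ go  {2A/1Mu/0Ld/0B | 2r 1w}
  5. MEM→r1 ⇒ no(FU)  {2A/1Mu/0Ld/0B | 2r 1w}
  6. MUL→r2 ⇒ no(WAW)  {2A/1Mu/0Ld/0B | 2r 1w}

issued = [0, 1, 2, 4]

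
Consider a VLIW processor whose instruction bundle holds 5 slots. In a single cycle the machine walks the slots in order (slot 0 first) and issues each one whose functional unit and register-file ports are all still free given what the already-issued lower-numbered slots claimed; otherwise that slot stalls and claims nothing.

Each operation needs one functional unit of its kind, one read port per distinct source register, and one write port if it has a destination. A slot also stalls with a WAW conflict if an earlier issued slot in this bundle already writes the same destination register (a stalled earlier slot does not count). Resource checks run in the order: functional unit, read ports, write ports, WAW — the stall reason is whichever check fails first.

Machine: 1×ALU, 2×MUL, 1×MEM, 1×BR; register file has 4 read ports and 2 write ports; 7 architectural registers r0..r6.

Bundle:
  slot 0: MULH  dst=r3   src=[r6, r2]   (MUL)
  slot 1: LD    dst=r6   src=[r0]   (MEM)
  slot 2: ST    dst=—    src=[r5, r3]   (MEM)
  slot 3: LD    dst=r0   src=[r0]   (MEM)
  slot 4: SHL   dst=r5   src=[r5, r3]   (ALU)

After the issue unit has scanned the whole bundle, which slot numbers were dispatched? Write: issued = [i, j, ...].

(0) want 1×MUL +2rd +1wr — yes → AL1|MU1|ME1|BR1|rd2|wr1
(1) want 1×MEM +1rd +1wr — yes → AL1|MU1|ME0|BR1|rd1|wr0
(2) want 1×MEM +2rd +0wr — FU → AL1|MU1|ME0|BR1|rd1|wr0
(3) want 1×MEM +1rd +1wr — FU → AL1|MU1|ME0|BR1|rd1|wr0
(4) want 1×ALU +2rd +1wr — RD_PORT → AL1|MU1|ME0|BR1|rd1|wr0

issued = [0, 1]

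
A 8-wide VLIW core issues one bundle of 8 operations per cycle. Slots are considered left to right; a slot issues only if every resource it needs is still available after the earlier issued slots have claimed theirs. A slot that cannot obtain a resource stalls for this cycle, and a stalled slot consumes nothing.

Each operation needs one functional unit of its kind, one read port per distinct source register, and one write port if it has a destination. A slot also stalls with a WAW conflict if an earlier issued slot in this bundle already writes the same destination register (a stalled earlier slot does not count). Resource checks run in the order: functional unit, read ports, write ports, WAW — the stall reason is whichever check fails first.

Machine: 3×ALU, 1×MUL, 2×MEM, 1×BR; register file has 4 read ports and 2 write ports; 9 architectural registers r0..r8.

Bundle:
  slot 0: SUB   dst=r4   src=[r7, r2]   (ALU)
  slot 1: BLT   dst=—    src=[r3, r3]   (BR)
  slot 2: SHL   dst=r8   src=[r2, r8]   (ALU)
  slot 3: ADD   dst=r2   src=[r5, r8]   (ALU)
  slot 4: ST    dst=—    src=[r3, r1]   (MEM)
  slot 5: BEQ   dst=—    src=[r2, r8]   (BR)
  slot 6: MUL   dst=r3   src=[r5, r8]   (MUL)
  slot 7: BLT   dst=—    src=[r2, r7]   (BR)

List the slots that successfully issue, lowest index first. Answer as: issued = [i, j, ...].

issued = [0, 1]

#0 ALU src=r7,r2 dispatched  <A:2 Mu:1 Ld:2 B:1 rd:2 wr:1>
#1 BR src=r3,r3 dispatched  <A:2 Mu:1 Ld:2 B:0 rd:1 wr:1>
#2 ALU src=r2,r8 held:RD_PORT  <A:2 Mu:1 Ld:2 B:0 rd:1 wr:1>
#3 ALU src=r5,r8 held:RD_PORT  <A:2 Mu:1 Ld:2 B:0 rd:1 wr:1>
#4 MEM src=r3,r1 held:RD_PORT  <A:2 Mu:1 Ld:2 B:0 rd:1 wr:1>
#5 BR src=r2,r8 held:FU  <A:2 Mu:1 Ld:2 B:0 rd:1 wr:1>
#6 MUL src=r5,r8 held:RD_PORT  <A:2 Mu:1 Ld:2 B:0 rd:1 wr:1>
#7 BR src=r2,r7 held:FU  <A:2 Mu:1 Ld:2 B:0 rd:1 wr:1>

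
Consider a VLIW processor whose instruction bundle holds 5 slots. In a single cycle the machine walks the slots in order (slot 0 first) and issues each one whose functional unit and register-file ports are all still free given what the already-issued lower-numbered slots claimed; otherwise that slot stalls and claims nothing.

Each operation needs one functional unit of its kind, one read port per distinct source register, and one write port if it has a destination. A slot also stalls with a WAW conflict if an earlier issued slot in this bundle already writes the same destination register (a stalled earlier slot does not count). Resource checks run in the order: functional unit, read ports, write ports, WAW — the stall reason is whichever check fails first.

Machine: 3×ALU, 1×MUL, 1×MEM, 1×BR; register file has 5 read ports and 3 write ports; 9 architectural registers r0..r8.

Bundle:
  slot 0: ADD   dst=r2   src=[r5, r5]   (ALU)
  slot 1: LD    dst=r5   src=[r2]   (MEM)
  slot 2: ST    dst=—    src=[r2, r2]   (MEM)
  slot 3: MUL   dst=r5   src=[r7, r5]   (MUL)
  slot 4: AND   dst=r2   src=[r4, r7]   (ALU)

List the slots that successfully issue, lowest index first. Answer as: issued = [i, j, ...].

(0) want 1×ALU +1rd +1wr — yes → AL2|MU1|ME1|BR1|rd4|wr2
(1) want 1×MEM +1rd +1wr — yes → AL2|MU1|ME0|BR1|rd3|wr1
(2) want 1×MEM +1rd +0wr — FU → AL2|MU1|ME0|BR1|rd3|wr1
(3) want 1×MUL +2rd +1wr — WAW → AL2|MU1|ME0|BR1|rd3|wr1
(4) want 1×ALU +2rd +1wr — WAW → AL2|MU1|ME0|BR1|rd3|wr1

issued = [0, 1]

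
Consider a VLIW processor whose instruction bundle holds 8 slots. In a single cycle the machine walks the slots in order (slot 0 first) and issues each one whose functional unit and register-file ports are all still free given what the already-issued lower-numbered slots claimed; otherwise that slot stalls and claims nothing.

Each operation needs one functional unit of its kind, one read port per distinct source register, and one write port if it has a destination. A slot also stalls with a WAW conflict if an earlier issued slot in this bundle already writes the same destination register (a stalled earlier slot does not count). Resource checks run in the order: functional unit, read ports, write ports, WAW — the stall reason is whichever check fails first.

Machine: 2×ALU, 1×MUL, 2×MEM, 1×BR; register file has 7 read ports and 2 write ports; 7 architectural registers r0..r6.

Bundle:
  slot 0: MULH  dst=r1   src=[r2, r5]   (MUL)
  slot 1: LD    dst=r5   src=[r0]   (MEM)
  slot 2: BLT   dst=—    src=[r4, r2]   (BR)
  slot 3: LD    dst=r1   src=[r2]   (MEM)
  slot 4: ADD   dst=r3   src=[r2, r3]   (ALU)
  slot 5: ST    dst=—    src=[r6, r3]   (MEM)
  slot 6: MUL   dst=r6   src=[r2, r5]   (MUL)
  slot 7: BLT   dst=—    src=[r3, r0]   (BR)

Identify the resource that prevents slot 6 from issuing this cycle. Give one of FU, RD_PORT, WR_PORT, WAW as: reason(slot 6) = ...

reason(slot 6) = FU

  0. MUL→r1 ⇒ go  {2A/0Mu/2Ld/1B | 5r 1w}
  1. MEM→r5 ⇒ go  {2A/0Mu/1Ld/1B | 4r 0w}
  2. BR ⇒ go  {2A/0Mu/1Ld/0B | 2r 0w}
  3. MEM→r1 ⇒ no(WR_PORT)  {2A/0Mu/1Ld/0B | 2r 0w}
  4. ALU→r3 ⇒ no(WR_PORT)  {2A/0Mu/1Ld/0B | 2r 0w}
  5. MEM ⇒ go  {2A/0Mu/0Ld/0B | 0r 0w}
  6. MUL→r6 ⇒ no(FU)  {2A/0Mu/0Ld/0B | 0r 0w}
  7. BR ⇒ no(FU)  {2A/0Mu/0Ld/0B | 0r 0w}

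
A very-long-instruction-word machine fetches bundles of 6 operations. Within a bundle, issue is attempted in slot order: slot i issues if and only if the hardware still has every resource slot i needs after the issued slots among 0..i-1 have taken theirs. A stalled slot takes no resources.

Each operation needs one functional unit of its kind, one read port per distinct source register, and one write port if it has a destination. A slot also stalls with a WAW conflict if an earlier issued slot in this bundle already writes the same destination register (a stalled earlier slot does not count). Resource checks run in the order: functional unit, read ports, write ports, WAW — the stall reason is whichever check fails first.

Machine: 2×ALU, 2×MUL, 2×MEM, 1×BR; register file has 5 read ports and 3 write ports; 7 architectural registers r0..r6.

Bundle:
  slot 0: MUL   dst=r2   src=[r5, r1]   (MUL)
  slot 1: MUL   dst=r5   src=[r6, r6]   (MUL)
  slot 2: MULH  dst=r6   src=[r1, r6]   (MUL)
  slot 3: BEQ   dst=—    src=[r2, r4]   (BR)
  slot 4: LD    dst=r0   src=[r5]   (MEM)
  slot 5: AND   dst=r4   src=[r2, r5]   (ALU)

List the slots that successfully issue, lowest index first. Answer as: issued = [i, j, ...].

slot 0 (MUL): ISSUE — free A2,Mu1,Ld2,B1 rp3 wp2
slot 1 (MUL): ISSUE — free A2,Mu0,Ld2,B1 rp2 wp1
slot 2 (MUL): stall FU — free A2,Mu0,Ld2,B1 rp2 wp1
slot 3 (BR): ISSUE — free A2,Mu0,Ld2,B0 rp0 wp1
slot 4 (MEM): stall RD_PORT — free A2,Mu0,Ld2,B0 rp0 wp1
slot 5 (ALU): stall RD_PORT — free A2,Mu0,Ld2,B0 rp0 wp1

issued = [0, 1, 3]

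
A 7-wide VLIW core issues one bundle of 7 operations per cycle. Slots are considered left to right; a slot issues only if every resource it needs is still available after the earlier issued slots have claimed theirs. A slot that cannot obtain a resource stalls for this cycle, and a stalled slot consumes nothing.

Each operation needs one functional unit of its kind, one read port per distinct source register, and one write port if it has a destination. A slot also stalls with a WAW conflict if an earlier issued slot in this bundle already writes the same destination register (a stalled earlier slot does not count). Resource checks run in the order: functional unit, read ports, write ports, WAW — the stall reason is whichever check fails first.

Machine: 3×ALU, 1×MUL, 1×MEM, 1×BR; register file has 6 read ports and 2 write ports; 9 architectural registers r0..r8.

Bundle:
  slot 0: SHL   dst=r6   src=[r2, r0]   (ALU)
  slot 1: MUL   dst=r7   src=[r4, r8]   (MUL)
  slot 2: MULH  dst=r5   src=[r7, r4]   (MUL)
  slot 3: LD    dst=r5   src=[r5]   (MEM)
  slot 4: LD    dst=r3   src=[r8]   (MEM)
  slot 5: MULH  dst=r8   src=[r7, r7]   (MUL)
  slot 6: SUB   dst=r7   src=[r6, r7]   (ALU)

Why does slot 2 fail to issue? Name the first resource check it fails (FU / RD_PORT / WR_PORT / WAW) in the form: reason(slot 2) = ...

reason(slot 2) = FU

[0] ALU needs rd=2 wr=1: ok; after: ALU=2 MUL=1 MEM=1 BR=1, R=4, W=1
[1] MUL needs rd=2 wr=1: ok; after: ALU=2 MUL=0 MEM=1 BR=1, R=2, W=0
[2] MUL needs rd=2 wr=1: FU; after: ALU=2 MUL=0 MEM=1 BR=1, R=2, W=0
[3] MEM needs rd=1 wr=1: WR_PORT; after: ALU=2 MUL=0 MEM=1 BR=1, R=2, W=0
[4] MEM needs rd=1 wr=1: WR_PORT; after: ALU=2 MUL=0 MEM=1 BR=1, R=2, W=0
[5] MUL needs rd=1 wr=1: FU; after: ALU=2 MUL=0 MEM=1 BR=1, R=2, W=0
[6] ALU needs rd=2 wr=1: WR_PORT; after: ALU=2 MUL=0 MEM=1 BR=1, R=2, W=0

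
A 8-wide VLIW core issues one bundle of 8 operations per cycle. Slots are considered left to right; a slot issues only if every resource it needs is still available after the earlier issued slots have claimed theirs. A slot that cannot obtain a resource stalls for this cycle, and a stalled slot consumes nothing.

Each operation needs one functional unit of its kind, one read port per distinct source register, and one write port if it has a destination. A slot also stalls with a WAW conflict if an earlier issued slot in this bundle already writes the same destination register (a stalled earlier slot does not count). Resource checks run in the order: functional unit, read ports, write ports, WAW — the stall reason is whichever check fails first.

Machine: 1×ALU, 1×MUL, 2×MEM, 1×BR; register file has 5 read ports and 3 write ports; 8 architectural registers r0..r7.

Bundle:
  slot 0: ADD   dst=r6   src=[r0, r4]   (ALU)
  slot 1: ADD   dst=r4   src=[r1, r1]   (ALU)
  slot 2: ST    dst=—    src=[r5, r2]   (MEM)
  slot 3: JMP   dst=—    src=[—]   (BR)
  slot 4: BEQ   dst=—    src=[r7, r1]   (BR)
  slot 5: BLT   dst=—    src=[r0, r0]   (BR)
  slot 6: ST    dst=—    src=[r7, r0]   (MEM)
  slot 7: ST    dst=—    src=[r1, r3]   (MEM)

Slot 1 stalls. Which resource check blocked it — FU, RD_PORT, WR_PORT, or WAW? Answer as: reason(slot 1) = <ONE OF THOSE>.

[0] ALU needs rd=2 wr=1: ok; after: ALU=0 MUL=1 MEM=2 BR=1, R=3, W=2
[1] ALU needs rd=1 wr=1: FU; after: ALU=0 MUL=1 MEM=2 BR=1, R=3, W=2
[2] MEM needs rd=2 wr=0: ok; after: ALU=0 MUL=1 MEM=1 BR=1, R=1, W=2
[3] BR needs rd=0 wr=0: ok; after: ALU=0 MUL=1 MEM=1 BR=0, R=1, W=2
[4] BR needs rd=2 wr=0: FU; after: ALU=0 MUL=1 MEM=1 BR=0, R=1, W=2
[5] BR needs rd=1 wr=0: FU; after: ALU=0 MUL=1 MEM=1 BR=0, R=1, W=2
[6] MEM needs rd=2 wr=0: RD_PORT; after: ALU=0 MUL=1 MEM=1 BR=0, R=1, W=2
[7] MEM needs rd=2 wr=0: RD_PORT; after: ALU=0 MUL=1 MEM=1 BR=0, R=1, W=2

reason(slot 1) = FU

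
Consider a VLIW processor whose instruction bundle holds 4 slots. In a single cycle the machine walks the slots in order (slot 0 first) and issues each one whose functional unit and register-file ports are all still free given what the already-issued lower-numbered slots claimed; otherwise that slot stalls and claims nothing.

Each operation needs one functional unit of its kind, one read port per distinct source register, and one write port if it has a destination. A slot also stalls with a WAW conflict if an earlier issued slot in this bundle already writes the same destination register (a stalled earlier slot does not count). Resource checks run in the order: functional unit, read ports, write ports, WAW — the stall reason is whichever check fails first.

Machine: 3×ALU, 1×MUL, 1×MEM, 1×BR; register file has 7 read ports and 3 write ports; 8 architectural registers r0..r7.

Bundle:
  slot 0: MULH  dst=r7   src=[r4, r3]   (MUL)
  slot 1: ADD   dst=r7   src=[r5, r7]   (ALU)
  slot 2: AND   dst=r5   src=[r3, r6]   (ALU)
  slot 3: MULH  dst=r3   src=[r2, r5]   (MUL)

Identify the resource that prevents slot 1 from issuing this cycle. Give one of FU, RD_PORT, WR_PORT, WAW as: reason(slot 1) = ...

slot 0 (MUL): ISSUE — free A3,Mu0,Ld1,B1 rp5 wp2
slot 1 (ALU): stall WAW — free A3,Mu0,Ld1,B1 rp5 wp2
slot 2 (ALU): ISSUE — free A2,Mu0,Ld1,B1 rp3 wp1
slot 3 (MUL): stall FU — free A2,Mu0,Ld1,B1 rp3 wp1

reason(slot 1) = WAW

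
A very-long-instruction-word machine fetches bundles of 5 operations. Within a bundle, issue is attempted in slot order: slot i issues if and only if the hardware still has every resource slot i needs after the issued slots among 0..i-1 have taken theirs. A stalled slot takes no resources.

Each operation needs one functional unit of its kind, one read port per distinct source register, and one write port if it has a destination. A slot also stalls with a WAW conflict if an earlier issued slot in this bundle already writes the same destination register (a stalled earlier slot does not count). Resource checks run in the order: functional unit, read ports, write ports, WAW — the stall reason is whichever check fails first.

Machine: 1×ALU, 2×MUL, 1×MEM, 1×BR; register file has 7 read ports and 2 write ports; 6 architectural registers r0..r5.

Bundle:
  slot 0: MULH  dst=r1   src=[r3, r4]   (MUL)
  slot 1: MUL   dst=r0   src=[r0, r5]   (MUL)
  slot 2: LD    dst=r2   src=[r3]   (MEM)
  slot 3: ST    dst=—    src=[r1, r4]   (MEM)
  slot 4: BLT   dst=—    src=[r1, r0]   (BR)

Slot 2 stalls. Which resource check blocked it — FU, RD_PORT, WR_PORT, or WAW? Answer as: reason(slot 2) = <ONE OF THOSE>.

reason(slot 2) = WR_PORT

slot 0 (MUL): ISSUE — free A1,Mu1,Ld1,B1 rp5 wp1
slot 1 (MUL): ISSUE — free A1,Mu0,Ld1,B1 rp3 wp0
slot 2 (MEM): stall WR_PORT — free A1,Mu0,Ld1,B1 rp3 wp0
slot 3 (MEM): ISSUE — free A1,Mu0,Ld0,B1 rp1 wp0
slot 4 (BR): stall RD_PORT — free A1,Mu0,Ld0,B1 rp1 wp0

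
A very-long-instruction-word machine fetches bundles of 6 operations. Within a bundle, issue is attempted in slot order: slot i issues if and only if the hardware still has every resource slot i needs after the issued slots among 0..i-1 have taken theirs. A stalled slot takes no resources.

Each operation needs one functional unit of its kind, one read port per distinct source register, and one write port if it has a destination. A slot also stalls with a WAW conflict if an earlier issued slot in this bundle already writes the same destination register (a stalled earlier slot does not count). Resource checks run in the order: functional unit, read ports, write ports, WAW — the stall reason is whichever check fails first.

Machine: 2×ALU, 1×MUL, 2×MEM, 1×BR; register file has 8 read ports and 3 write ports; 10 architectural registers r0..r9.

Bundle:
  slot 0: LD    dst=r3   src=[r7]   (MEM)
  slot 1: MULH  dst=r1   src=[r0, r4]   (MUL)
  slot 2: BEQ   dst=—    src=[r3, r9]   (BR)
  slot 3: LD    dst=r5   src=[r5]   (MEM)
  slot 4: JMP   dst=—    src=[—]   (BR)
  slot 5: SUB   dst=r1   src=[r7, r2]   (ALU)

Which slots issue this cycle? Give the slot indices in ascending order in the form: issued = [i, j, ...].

issued = [0, 1, 2, 3]

#0 MEM src=r7 dispatched  <A:2 Mu:1 Ld:1 B:1 rd:7 wr:2>
#1 MUL src=r0,r4 dispatched  <A:2 Mu:0 Ld:1 B:1 rd:5 wr:1>
#2 BR src=r3,r9 dispatched  <A:2 Mu:0 Ld:1 B:0 rd:3 wr:1>
#3 MEM src=r5 dispatched  <A:2 Mu:0 Ld:0 B:0 rd:2 wr:0>
#4 BR src=- held:FU  <A:2 Mu:0 Ld:0 B:0 rd:2 wr:0>
#5 ALU src=r7,r2 held:WR_PORT  <A:2 Mu:0 Ld:0 B:0 rd:2 wr:0>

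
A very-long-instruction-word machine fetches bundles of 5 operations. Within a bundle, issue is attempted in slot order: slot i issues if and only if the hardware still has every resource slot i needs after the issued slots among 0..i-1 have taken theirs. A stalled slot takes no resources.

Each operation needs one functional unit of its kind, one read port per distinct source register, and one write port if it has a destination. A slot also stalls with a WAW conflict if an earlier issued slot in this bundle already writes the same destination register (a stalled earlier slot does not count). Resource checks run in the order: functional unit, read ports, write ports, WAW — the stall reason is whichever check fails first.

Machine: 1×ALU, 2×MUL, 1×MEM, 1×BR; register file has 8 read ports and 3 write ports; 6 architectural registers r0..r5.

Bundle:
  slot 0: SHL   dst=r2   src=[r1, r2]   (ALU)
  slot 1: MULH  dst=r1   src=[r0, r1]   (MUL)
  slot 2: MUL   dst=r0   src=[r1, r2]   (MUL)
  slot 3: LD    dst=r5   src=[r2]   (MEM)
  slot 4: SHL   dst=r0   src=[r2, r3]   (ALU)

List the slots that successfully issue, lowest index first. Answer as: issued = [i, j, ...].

issued = [0, 1, 2]

(0) want 1×ALU +2rd +1wr — yes → AL0|MU2|ME1|BR1|rd6|wr2
(1) want 1×MUL +2rd +1wr — yes → AL0|MU1|ME1|BR1|rd4|wr1
(2) want 1×MUL +2rd +1wr — yes → AL0|MU0|ME1|BR1|rd2|wr0
(3) want 1×MEM +1rd +1wr — WR_PORT → AL0|MU0|ME1|BR1|rd2|wr0
(4) want 1×ALU +2rd +1wr — FU → AL0|MU0|ME1|BR1|rd2|wr0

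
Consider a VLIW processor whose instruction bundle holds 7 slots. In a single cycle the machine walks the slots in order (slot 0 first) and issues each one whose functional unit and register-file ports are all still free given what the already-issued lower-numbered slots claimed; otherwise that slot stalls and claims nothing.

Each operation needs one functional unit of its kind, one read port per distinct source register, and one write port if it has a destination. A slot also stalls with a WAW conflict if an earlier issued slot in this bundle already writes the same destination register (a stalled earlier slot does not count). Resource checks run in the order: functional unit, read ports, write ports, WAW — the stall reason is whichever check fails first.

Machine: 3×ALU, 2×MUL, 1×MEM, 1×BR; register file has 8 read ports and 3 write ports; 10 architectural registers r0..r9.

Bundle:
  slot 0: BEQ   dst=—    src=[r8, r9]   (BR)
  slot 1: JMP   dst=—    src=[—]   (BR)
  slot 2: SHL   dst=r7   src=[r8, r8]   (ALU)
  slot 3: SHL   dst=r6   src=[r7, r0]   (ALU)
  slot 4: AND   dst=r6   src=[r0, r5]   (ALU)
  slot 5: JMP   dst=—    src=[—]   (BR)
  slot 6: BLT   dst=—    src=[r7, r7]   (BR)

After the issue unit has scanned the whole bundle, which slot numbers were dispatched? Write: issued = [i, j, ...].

issued = [0, 2, 3]

#0 BR src=r8,r9 dispatched  <A:3 Mu:2 Ld:1 B:0 rd:6 wr:3>
#1 BR src=- held:FU  <A:3 Mu:2 Ld:1 B:0 rd:6 wr:3>
#2 ALU src=r8,r8 dispatched  <A:2 Mu:2 Ld:1 B:0 rd:5 wr:2>
#3 ALU src=r7,r0 dispatched  <A:1 Mu:2 Ld:1 B:0 rd:3 wr:1>
#4 ALU src=r0,r5 held:WAW  <A:1 Mu:2 Ld:1 B:0 rd:3 wr:1>
#5 BR src=- held:FU  <A:1 Mu:2 Ld:1 B:0 rd:3 wr:1>
#6 BR src=r7,r7 held:FU  <A:1 Mu:2 Ld:1 B:0 rd:3 wr:1>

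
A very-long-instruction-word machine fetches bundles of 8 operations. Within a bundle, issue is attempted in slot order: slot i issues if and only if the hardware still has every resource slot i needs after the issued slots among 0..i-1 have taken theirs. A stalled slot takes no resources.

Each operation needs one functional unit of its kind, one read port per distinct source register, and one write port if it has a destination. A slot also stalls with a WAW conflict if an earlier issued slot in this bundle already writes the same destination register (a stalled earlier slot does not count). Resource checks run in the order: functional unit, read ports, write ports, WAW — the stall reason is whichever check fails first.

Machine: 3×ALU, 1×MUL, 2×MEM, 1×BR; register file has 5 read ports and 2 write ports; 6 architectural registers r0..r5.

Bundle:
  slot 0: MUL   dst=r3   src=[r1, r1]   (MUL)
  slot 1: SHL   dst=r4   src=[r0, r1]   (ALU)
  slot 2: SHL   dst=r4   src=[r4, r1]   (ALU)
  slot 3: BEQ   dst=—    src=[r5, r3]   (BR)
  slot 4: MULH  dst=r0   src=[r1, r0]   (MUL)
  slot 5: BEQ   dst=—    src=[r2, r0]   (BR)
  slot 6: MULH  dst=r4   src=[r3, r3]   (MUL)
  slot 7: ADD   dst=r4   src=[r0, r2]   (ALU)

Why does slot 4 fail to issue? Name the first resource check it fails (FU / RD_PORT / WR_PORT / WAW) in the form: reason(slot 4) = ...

reason(slot 4) = FU

  0. MUL→r3 ⇒ go  {3A/0Mu/2Ld/1B | 4r 1w}
  1. ALU→r4 ⇒ go  {2A/0Mu/2Ld/1B | 2r 0w}
  2. ALU→r4 ⇒ no(WR_PORT)  {2A/0Mu/2Ld/1B | 2r 0w}
  3. BR ⇒ go  {2A/0Mu/2Ld/0B | 0r 0w}
  4. MUL→r0 ⇒ no(FU)  {2A/0Mu/2Ld/0B | 0r 0w}
  5. BR ⇒ no(FU)  {2A/0Mu/2Ld/0B | 0r 0w}
  6. MUL→r4 ⇒ no(FU)  {2A/0Mu/2Ld/0B | 0r 0w}
  7. ALU→r4 ⇒ no(RD_PORT)  {2A/0Mu/2Ld/0B | 0r 0w}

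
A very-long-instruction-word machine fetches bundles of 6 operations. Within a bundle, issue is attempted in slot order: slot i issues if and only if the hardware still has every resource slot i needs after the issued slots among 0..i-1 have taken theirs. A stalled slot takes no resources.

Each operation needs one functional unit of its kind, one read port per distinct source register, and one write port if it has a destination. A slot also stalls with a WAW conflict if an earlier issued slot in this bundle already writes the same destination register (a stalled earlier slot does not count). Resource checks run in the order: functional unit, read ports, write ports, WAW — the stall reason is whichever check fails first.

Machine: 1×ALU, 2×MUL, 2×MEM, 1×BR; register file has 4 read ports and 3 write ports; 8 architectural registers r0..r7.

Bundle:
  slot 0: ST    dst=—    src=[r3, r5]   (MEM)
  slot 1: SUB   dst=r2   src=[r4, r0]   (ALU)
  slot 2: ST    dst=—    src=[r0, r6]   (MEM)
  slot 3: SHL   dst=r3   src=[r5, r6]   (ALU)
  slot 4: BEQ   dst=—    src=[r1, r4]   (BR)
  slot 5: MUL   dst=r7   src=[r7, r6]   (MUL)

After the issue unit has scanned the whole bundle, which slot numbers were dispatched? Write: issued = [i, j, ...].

issued = [0, 1]

#0 MEM src=r3,r5 dispatched  <A:1 Mu:2 Ld:1 B:1 rd:2 wr:3>
#1 ALU src=r4,r0 dispatched  <A:0 Mu:2 Ld:1 B:1 rd:0 wr:2>
#2 MEM src=r0,r6 held:RD_PORT  <A:0 Mu:2 Ld:1 B:1 rd:0 wr:2>
#3 ALU src=r5,r6 held:FU  <A:0 Mu:2 Ld:1 B:1 rd:0 wr:2>
#4 BR src=r1,r4 held:RD_PORT  <A:0 Mu:2 Ld:1 B:1 rd:0 wr:2>
#5 MUL src=r7,r6 held:RD_PORT  <A:0 Mu:2 Ld:1 B:1 rd:0 wr:2>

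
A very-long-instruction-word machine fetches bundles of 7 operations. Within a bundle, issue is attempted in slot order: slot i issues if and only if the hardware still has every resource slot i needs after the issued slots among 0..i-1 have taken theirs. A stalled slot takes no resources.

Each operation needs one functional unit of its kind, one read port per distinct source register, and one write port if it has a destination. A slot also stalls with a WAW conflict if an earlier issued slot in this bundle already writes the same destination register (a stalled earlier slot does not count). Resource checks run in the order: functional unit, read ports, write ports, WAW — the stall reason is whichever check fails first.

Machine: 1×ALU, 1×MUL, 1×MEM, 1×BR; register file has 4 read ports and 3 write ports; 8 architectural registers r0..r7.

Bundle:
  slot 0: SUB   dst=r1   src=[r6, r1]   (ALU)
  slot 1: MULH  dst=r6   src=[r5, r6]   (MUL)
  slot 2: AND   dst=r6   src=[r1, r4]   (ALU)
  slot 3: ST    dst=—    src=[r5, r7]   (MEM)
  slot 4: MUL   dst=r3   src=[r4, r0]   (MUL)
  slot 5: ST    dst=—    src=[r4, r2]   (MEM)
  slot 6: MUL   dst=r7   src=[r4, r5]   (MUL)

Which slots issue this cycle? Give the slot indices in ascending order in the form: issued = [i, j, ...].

issued = [0, 1]

(0) want 1×ALU +2rd +1wr — yes → AL0|MU1|ME1|BR1|rd2|wr2
(1) want 1×MUL +2rd +1wr — yes → AL0|MU0|ME1|BR1|rd0|wr1
(2) want 1×ALU +2rd +1wr — FU → AL0|MU0|ME1|BR1|rd0|wr1
(3) want 1×MEM +2rd +0wr — RD_PORT → AL0|MU0|ME1|BR1|rd0|wr1
(4) want 1×MUL +2rd +1wr — FU → AL0|MU0|ME1|BR1|rd0|wr1
(5) want 1×MEM +2rd +0wr — RD_PORT → AL0|MU0|ME1|BR1|rd0|wr1
(6) want 1×MUL +2rd +1wr — FU → AL0|MU0|ME1|BR1|rd0|wr1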